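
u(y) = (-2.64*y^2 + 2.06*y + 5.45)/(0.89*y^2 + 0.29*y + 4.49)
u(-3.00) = -2.11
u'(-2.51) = 0.86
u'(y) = (2.06 - 5.28*y)/(0.89*y^2 + 0.29*y + 4.49) + (-1.78*y - 0.29)*(-2.64*y^2 + 2.06*y + 5.45)/(0.89*y^2 + 0.29*y + 4.49)^2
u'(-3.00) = 0.62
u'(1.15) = -0.95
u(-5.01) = -2.80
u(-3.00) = -2.11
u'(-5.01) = 0.17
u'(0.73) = -0.68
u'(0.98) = -0.87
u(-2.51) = -1.75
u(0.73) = 1.07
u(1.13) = 0.74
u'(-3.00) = 0.62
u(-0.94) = 0.24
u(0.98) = 0.88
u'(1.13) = -0.94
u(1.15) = 0.72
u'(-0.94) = 1.47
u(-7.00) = -3.00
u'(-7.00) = 0.05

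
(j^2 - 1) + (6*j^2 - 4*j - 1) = 7*j^2 - 4*j - 2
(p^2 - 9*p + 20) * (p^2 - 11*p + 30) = p^4 - 20*p^3 + 149*p^2 - 490*p + 600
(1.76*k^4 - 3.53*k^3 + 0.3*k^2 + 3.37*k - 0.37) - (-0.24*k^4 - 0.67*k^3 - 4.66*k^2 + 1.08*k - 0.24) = 2.0*k^4 - 2.86*k^3 + 4.96*k^2 + 2.29*k - 0.13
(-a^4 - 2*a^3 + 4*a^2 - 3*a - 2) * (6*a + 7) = -6*a^5 - 19*a^4 + 10*a^3 + 10*a^2 - 33*a - 14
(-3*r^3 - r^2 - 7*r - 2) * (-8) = 24*r^3 + 8*r^2 + 56*r + 16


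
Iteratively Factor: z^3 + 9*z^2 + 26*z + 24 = (z + 3)*(z^2 + 6*z + 8) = (z + 3)*(z + 4)*(z + 2)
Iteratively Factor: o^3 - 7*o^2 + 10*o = (o)*(o^2 - 7*o + 10) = o*(o - 5)*(o - 2)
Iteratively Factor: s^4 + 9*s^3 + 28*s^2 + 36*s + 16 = (s + 1)*(s^3 + 8*s^2 + 20*s + 16) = (s + 1)*(s + 2)*(s^2 + 6*s + 8) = (s + 1)*(s + 2)*(s + 4)*(s + 2)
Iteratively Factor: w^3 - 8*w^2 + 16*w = (w - 4)*(w^2 - 4*w) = w*(w - 4)*(w - 4)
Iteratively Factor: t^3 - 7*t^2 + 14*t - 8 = (t - 4)*(t^2 - 3*t + 2) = (t - 4)*(t - 2)*(t - 1)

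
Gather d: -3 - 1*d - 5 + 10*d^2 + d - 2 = 10*d^2 - 10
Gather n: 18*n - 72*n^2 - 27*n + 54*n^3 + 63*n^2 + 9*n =54*n^3 - 9*n^2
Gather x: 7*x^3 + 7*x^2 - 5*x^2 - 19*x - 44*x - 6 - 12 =7*x^3 + 2*x^2 - 63*x - 18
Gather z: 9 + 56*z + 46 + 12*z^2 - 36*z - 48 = 12*z^2 + 20*z + 7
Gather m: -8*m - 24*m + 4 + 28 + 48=80 - 32*m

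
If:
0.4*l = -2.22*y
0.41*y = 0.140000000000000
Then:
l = -1.90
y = 0.34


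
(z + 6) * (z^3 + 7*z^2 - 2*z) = z^4 + 13*z^3 + 40*z^2 - 12*z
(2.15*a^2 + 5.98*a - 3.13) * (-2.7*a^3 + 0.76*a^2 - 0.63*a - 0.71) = -5.805*a^5 - 14.512*a^4 + 11.6413*a^3 - 7.6727*a^2 - 2.2739*a + 2.2223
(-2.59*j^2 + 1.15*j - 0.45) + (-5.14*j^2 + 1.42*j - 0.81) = -7.73*j^2 + 2.57*j - 1.26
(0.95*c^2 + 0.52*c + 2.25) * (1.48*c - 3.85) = 1.406*c^3 - 2.8879*c^2 + 1.328*c - 8.6625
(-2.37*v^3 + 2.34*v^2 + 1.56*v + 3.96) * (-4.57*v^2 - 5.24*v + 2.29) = 10.8309*v^5 + 1.725*v^4 - 24.8181*v^3 - 20.913*v^2 - 17.178*v + 9.0684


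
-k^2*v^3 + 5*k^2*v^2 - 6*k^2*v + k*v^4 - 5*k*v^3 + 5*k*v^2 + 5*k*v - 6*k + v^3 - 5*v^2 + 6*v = (-k + v)*(v - 3)*(v - 2)*(k*v + 1)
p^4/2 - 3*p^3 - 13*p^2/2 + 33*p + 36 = (p/2 + 1/2)*(p - 6)*(p - 4)*(p + 3)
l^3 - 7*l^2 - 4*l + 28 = (l - 7)*(l - 2)*(l + 2)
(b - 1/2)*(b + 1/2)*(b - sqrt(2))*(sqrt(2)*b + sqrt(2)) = sqrt(2)*b^4 - 2*b^3 + sqrt(2)*b^3 - 2*b^2 - sqrt(2)*b^2/4 - sqrt(2)*b/4 + b/2 + 1/2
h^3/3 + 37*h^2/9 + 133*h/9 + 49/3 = (h/3 + 1)*(h + 7/3)*(h + 7)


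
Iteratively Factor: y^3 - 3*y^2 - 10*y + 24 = (y - 4)*(y^2 + y - 6) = (y - 4)*(y - 2)*(y + 3)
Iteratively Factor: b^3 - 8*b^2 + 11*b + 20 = (b - 5)*(b^2 - 3*b - 4) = (b - 5)*(b - 4)*(b + 1)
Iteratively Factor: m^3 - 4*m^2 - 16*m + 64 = (m - 4)*(m^2 - 16) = (m - 4)*(m + 4)*(m - 4)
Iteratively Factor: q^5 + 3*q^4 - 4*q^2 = (q)*(q^4 + 3*q^3 - 4*q) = q*(q - 1)*(q^3 + 4*q^2 + 4*q) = q*(q - 1)*(q + 2)*(q^2 + 2*q) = q^2*(q - 1)*(q + 2)*(q + 2)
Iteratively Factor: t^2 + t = (t)*(t + 1)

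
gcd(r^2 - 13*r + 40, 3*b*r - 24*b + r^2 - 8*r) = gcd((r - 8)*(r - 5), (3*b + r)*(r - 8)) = r - 8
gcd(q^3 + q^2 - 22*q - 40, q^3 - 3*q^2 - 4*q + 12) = q + 2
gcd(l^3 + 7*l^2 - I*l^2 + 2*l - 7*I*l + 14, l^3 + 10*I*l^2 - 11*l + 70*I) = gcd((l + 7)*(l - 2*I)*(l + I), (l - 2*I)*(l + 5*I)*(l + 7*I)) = l - 2*I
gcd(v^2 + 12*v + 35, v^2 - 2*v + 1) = 1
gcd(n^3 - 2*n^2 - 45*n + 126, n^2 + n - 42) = n^2 + n - 42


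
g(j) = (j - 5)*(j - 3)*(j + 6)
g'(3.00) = -18.00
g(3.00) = 0.00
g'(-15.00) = 702.00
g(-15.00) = -3240.00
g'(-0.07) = -32.71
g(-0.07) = 92.30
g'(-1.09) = -25.08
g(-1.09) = 122.30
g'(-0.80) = -27.88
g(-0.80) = 114.61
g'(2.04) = -28.68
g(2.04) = 22.85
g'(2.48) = -24.47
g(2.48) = 11.11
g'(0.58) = -34.31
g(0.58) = 70.38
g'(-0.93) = -26.69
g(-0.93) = 118.16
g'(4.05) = 0.01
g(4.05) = -10.02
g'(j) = (j - 5)*(j - 3) + (j - 5)*(j + 6) + (j - 3)*(j + 6)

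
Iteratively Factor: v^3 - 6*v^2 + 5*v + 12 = (v - 4)*(v^2 - 2*v - 3) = (v - 4)*(v + 1)*(v - 3)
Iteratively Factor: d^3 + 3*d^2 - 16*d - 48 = (d + 4)*(d^2 - d - 12) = (d - 4)*(d + 4)*(d + 3)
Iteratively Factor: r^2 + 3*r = (r + 3)*(r)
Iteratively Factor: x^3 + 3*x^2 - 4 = (x + 2)*(x^2 + x - 2) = (x - 1)*(x + 2)*(x + 2)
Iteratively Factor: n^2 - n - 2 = (n + 1)*(n - 2)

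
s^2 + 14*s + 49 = (s + 7)^2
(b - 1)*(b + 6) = b^2 + 5*b - 6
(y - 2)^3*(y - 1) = y^4 - 7*y^3 + 18*y^2 - 20*y + 8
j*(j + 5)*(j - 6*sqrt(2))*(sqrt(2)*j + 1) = sqrt(2)*j^4 - 11*j^3 + 5*sqrt(2)*j^3 - 55*j^2 - 6*sqrt(2)*j^2 - 30*sqrt(2)*j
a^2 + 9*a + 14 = (a + 2)*(a + 7)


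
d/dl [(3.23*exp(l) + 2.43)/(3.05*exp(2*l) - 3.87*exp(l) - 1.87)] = (-9.8515*exp(2*l) - 14.823*exp(l) + 3.364)*exp(l)/(9.3025*exp(4*l) - 23.607*exp(3*l) + 3.5699*exp(2*l) + 14.4738*exp(l) + 3.4969)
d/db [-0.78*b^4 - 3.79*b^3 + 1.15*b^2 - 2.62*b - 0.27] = -3.12*b^3 - 11.37*b^2 + 2.3*b - 2.62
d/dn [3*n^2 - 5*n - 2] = 6*n - 5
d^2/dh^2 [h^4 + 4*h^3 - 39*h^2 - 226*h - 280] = 12*h^2 + 24*h - 78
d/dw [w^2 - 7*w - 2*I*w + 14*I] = 2*w - 7 - 2*I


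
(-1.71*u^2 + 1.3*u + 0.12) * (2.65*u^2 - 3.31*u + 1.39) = -4.5315*u^4 + 9.1051*u^3 - 6.3619*u^2 + 1.4098*u + 0.1668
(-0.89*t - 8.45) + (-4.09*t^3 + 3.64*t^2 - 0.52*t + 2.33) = -4.09*t^3 + 3.64*t^2 - 1.41*t - 6.12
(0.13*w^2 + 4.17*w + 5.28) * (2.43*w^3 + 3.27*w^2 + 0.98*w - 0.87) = 0.3159*w^5 + 10.5582*w^4 + 26.5937*w^3 + 21.2391*w^2 + 1.5465*w - 4.5936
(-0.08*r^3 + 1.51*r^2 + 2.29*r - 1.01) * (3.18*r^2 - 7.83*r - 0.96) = -0.2544*r^5 + 5.4282*r^4 - 4.4643*r^3 - 22.5921*r^2 + 5.7099*r + 0.9696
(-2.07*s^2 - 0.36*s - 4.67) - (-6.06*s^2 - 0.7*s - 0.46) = 3.99*s^2 + 0.34*s - 4.21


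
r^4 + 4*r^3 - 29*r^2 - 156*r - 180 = (r - 6)*(r + 2)*(r + 3)*(r + 5)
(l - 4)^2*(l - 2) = l^3 - 10*l^2 + 32*l - 32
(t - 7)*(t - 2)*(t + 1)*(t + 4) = t^4 - 4*t^3 - 27*t^2 + 34*t + 56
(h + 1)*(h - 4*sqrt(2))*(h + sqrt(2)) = h^3 - 3*sqrt(2)*h^2 + h^2 - 8*h - 3*sqrt(2)*h - 8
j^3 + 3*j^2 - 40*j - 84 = (j - 6)*(j + 2)*(j + 7)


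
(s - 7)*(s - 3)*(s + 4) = s^3 - 6*s^2 - 19*s + 84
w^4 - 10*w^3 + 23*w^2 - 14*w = w*(w - 7)*(w - 2)*(w - 1)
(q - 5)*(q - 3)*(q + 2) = q^3 - 6*q^2 - q + 30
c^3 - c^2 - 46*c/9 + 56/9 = (c - 2)*(c - 4/3)*(c + 7/3)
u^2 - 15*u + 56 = (u - 8)*(u - 7)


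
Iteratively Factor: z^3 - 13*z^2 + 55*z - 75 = (z - 5)*(z^2 - 8*z + 15) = (z - 5)^2*(z - 3)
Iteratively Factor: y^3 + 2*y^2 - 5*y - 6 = (y - 2)*(y^2 + 4*y + 3) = (y - 2)*(y + 3)*(y + 1)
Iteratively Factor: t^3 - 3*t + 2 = (t - 1)*(t^2 + t - 2) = (t - 1)*(t + 2)*(t - 1)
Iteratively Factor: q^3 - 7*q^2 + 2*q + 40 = (q + 2)*(q^2 - 9*q + 20) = (q - 5)*(q + 2)*(q - 4)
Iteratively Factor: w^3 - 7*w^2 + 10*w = (w - 5)*(w^2 - 2*w) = (w - 5)*(w - 2)*(w)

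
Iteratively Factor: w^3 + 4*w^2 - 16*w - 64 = (w + 4)*(w^2 - 16) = (w - 4)*(w + 4)*(w + 4)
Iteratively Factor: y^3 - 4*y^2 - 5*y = (y)*(y^2 - 4*y - 5) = y*(y - 5)*(y + 1)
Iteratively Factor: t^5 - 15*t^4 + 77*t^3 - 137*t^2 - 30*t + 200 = (t - 2)*(t^4 - 13*t^3 + 51*t^2 - 35*t - 100) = (t - 5)*(t - 2)*(t^3 - 8*t^2 + 11*t + 20) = (t - 5)*(t - 4)*(t - 2)*(t^2 - 4*t - 5) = (t - 5)*(t - 4)*(t - 2)*(t + 1)*(t - 5)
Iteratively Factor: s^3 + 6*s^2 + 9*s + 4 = (s + 4)*(s^2 + 2*s + 1) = (s + 1)*(s + 4)*(s + 1)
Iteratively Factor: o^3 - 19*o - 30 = (o + 2)*(o^2 - 2*o - 15) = (o + 2)*(o + 3)*(o - 5)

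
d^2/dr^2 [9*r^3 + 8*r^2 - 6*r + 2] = 54*r + 16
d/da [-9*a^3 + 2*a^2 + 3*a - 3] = -27*a^2 + 4*a + 3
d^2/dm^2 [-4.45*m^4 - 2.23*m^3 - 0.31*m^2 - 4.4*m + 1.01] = -53.4*m^2 - 13.38*m - 0.62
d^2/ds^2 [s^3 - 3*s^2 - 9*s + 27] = 6*s - 6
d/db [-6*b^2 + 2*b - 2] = 2 - 12*b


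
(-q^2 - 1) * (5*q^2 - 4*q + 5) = -5*q^4 + 4*q^3 - 10*q^2 + 4*q - 5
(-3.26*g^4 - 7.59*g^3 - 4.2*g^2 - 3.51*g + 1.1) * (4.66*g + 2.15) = -15.1916*g^5 - 42.3784*g^4 - 35.8905*g^3 - 25.3866*g^2 - 2.4205*g + 2.365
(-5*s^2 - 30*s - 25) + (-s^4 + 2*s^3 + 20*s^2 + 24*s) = -s^4 + 2*s^3 + 15*s^2 - 6*s - 25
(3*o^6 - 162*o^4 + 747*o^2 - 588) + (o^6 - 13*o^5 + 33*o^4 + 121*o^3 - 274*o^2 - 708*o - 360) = 4*o^6 - 13*o^5 - 129*o^4 + 121*o^3 + 473*o^2 - 708*o - 948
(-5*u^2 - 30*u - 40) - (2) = -5*u^2 - 30*u - 42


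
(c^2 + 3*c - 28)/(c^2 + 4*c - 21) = (c - 4)/(c - 3)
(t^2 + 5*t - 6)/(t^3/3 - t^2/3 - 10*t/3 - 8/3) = 3*(-t^2 - 5*t + 6)/(-t^3 + t^2 + 10*t + 8)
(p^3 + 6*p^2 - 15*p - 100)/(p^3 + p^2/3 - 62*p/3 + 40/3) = 3*(p + 5)/(3*p - 2)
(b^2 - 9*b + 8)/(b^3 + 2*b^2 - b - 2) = (b - 8)/(b^2 + 3*b + 2)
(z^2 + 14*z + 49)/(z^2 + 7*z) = (z + 7)/z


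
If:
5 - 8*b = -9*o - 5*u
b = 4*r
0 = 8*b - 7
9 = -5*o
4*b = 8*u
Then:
No Solution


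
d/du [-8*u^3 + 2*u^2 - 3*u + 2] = -24*u^2 + 4*u - 3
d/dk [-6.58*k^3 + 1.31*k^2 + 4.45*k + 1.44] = -19.74*k^2 + 2.62*k + 4.45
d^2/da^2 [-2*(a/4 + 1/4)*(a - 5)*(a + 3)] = 1 - 3*a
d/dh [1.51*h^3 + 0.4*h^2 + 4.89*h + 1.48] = 4.53*h^2 + 0.8*h + 4.89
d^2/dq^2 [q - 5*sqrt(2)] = 0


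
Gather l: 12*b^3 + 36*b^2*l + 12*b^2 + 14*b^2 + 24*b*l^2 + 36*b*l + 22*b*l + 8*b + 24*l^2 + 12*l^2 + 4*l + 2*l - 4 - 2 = 12*b^3 + 26*b^2 + 8*b + l^2*(24*b + 36) + l*(36*b^2 + 58*b + 6) - 6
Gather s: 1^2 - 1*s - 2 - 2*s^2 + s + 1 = -2*s^2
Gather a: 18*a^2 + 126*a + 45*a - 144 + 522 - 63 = 18*a^2 + 171*a + 315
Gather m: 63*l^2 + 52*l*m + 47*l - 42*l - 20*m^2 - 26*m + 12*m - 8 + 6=63*l^2 + 5*l - 20*m^2 + m*(52*l - 14) - 2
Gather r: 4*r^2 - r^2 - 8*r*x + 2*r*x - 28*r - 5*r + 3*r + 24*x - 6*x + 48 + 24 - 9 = 3*r^2 + r*(-6*x - 30) + 18*x + 63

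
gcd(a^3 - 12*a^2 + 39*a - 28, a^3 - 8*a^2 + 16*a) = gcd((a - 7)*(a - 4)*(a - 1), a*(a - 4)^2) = a - 4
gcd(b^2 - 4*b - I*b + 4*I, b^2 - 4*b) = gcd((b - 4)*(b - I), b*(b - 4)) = b - 4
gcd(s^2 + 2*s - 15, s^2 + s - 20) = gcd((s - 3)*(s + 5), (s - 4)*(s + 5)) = s + 5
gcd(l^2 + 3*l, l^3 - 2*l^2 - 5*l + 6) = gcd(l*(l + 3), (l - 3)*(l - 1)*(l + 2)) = 1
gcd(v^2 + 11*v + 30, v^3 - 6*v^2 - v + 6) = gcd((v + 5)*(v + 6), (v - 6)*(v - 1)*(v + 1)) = 1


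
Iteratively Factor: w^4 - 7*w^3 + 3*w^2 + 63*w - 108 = (w - 3)*(w^3 - 4*w^2 - 9*w + 36) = (w - 3)^2*(w^2 - w - 12) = (w - 4)*(w - 3)^2*(w + 3)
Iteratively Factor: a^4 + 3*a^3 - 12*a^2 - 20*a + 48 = (a - 2)*(a^3 + 5*a^2 - 2*a - 24) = (a - 2)*(a + 3)*(a^2 + 2*a - 8) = (a - 2)*(a + 3)*(a + 4)*(a - 2)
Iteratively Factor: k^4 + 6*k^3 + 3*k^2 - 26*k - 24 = (k + 4)*(k^3 + 2*k^2 - 5*k - 6) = (k + 3)*(k + 4)*(k^2 - k - 2) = (k - 2)*(k + 3)*(k + 4)*(k + 1)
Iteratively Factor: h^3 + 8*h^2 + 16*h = (h + 4)*(h^2 + 4*h) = (h + 4)^2*(h)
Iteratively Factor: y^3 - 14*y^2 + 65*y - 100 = (y - 5)*(y^2 - 9*y + 20) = (y - 5)^2*(y - 4)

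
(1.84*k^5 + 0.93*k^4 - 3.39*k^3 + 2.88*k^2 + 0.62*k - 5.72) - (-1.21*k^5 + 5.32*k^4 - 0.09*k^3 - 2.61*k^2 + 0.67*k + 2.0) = 3.05*k^5 - 4.39*k^4 - 3.3*k^3 + 5.49*k^2 - 0.05*k - 7.72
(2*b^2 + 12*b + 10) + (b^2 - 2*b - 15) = 3*b^2 + 10*b - 5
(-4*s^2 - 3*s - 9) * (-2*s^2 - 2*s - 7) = 8*s^4 + 14*s^3 + 52*s^2 + 39*s + 63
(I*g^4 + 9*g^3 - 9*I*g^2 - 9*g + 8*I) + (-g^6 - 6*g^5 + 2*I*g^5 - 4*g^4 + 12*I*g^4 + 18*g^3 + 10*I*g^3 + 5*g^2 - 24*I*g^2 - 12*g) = -g^6 - 6*g^5 + 2*I*g^5 - 4*g^4 + 13*I*g^4 + 27*g^3 + 10*I*g^3 + 5*g^2 - 33*I*g^2 - 21*g + 8*I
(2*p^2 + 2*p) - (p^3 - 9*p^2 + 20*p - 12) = -p^3 + 11*p^2 - 18*p + 12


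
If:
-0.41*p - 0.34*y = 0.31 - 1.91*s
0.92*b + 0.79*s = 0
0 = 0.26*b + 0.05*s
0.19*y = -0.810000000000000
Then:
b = 0.00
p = 2.78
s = 0.00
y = -4.26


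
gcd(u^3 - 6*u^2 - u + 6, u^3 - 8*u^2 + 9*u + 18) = u^2 - 5*u - 6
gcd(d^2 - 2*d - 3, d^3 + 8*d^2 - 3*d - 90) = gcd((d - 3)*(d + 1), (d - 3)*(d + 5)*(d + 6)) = d - 3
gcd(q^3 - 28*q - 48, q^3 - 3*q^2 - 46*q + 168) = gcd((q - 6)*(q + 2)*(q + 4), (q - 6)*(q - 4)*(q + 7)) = q - 6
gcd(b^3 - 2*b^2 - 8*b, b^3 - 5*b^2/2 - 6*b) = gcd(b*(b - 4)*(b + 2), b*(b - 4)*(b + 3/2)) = b^2 - 4*b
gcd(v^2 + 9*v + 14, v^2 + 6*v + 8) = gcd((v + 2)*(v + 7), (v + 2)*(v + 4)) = v + 2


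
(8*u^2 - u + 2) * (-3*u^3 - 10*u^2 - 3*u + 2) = -24*u^5 - 77*u^4 - 20*u^3 - u^2 - 8*u + 4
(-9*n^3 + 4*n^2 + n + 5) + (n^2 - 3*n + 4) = -9*n^3 + 5*n^2 - 2*n + 9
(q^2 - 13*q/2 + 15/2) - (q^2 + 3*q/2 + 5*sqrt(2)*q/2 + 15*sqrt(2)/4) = -8*q - 5*sqrt(2)*q/2 - 15*sqrt(2)/4 + 15/2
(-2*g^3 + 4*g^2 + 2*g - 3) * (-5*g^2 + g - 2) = 10*g^5 - 22*g^4 - 2*g^3 + 9*g^2 - 7*g + 6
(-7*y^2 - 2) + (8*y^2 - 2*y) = y^2 - 2*y - 2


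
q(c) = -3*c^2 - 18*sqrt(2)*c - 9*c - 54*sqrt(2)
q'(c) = -6*c - 18*sqrt(2) - 9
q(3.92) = -257.53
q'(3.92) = -57.98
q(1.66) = -141.83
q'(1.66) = -44.42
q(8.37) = -574.93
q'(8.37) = -84.68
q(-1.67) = -27.19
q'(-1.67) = -24.44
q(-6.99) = 17.90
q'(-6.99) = 7.48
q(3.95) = -259.28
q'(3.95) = -58.16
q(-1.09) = -42.37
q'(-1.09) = -27.92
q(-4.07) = 14.17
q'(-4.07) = -10.04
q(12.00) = -921.84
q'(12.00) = -106.46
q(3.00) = -206.74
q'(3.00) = -52.46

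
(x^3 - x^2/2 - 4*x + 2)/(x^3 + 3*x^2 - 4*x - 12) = (x - 1/2)/(x + 3)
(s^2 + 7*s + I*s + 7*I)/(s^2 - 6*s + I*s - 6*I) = (s + 7)/(s - 6)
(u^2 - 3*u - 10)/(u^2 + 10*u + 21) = (u^2 - 3*u - 10)/(u^2 + 10*u + 21)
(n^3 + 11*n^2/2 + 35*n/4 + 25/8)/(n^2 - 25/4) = (4*n^2 + 12*n + 5)/(2*(2*n - 5))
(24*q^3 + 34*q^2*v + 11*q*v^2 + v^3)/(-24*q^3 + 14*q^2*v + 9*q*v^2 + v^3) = (-q - v)/(q - v)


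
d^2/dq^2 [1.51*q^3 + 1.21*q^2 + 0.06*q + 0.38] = 9.06*q + 2.42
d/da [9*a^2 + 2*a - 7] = 18*a + 2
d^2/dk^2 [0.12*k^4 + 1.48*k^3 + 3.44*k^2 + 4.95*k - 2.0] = 1.44*k^2 + 8.88*k + 6.88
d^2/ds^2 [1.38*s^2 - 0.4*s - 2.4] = 2.76000000000000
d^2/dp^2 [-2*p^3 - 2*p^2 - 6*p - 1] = -12*p - 4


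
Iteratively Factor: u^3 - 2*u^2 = (u - 2)*(u^2) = u*(u - 2)*(u)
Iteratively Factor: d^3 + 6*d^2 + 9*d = (d + 3)*(d^2 + 3*d) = d*(d + 3)*(d + 3)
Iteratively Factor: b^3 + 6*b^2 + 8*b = (b)*(b^2 + 6*b + 8) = b*(b + 4)*(b + 2)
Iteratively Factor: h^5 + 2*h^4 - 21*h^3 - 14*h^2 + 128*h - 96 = (h - 1)*(h^4 + 3*h^3 - 18*h^2 - 32*h + 96) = (h - 3)*(h - 1)*(h^3 + 6*h^2 - 32) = (h - 3)*(h - 1)*(h + 4)*(h^2 + 2*h - 8) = (h - 3)*(h - 2)*(h - 1)*(h + 4)*(h + 4)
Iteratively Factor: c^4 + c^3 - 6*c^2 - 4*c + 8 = (c + 2)*(c^3 - c^2 - 4*c + 4) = (c + 2)^2*(c^2 - 3*c + 2) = (c - 2)*(c + 2)^2*(c - 1)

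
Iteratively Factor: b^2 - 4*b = (b)*(b - 4)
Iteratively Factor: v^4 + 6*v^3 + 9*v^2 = (v + 3)*(v^3 + 3*v^2) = v*(v + 3)*(v^2 + 3*v) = v*(v + 3)^2*(v)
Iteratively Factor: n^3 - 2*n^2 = (n - 2)*(n^2) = n*(n - 2)*(n)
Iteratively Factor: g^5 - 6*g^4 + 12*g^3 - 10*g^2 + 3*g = (g - 1)*(g^4 - 5*g^3 + 7*g^2 - 3*g) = (g - 3)*(g - 1)*(g^3 - 2*g^2 + g) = g*(g - 3)*(g - 1)*(g^2 - 2*g + 1) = g*(g - 3)*(g - 1)^2*(g - 1)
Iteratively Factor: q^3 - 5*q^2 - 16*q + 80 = (q - 4)*(q^2 - q - 20) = (q - 4)*(q + 4)*(q - 5)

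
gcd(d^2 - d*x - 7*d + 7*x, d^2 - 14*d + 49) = d - 7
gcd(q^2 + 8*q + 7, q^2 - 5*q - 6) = q + 1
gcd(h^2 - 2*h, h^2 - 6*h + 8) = h - 2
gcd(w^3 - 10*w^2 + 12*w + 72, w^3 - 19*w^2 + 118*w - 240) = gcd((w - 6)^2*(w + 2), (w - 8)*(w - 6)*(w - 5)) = w - 6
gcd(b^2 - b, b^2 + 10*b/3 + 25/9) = 1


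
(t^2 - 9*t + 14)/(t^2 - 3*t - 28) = (t - 2)/(t + 4)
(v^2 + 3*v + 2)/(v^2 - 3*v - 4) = (v + 2)/(v - 4)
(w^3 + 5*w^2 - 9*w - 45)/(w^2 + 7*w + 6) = (w^3 + 5*w^2 - 9*w - 45)/(w^2 + 7*w + 6)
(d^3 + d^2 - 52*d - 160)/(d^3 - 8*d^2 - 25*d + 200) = (d + 4)/(d - 5)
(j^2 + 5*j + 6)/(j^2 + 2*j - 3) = (j + 2)/(j - 1)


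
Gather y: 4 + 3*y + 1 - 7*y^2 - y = -7*y^2 + 2*y + 5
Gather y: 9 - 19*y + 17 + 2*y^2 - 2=2*y^2 - 19*y + 24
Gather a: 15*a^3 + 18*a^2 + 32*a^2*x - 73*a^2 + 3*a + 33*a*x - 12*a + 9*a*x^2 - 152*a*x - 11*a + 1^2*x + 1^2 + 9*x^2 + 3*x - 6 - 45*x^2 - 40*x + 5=15*a^3 + a^2*(32*x - 55) + a*(9*x^2 - 119*x - 20) - 36*x^2 - 36*x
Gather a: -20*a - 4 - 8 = -20*a - 12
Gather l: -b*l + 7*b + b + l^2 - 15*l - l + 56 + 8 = 8*b + l^2 + l*(-b - 16) + 64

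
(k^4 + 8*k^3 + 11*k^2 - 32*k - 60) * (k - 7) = k^5 + k^4 - 45*k^3 - 109*k^2 + 164*k + 420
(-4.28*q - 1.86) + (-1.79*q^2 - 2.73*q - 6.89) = -1.79*q^2 - 7.01*q - 8.75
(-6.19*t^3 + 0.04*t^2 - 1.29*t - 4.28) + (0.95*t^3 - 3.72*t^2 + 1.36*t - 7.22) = -5.24*t^3 - 3.68*t^2 + 0.0700000000000001*t - 11.5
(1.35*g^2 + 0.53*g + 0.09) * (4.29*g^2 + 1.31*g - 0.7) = 5.7915*g^4 + 4.0422*g^3 + 0.1354*g^2 - 0.2531*g - 0.063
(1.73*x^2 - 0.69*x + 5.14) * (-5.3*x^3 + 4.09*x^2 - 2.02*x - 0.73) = -9.169*x^5 + 10.7327*x^4 - 33.5587*x^3 + 21.1535*x^2 - 9.8791*x - 3.7522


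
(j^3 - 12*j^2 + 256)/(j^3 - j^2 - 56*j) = (j^2 - 4*j - 32)/(j*(j + 7))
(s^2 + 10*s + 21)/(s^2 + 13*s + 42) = (s + 3)/(s + 6)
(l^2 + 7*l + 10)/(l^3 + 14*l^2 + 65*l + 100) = (l + 2)/(l^2 + 9*l + 20)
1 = 1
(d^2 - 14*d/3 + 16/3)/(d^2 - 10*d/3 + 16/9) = 3*(d - 2)/(3*d - 2)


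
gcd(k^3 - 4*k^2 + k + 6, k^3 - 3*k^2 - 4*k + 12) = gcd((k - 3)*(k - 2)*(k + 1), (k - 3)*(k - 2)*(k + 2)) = k^2 - 5*k + 6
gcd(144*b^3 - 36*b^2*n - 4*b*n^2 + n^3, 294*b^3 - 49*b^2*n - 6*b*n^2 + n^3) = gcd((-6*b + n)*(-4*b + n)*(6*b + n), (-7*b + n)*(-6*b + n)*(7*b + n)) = 6*b - n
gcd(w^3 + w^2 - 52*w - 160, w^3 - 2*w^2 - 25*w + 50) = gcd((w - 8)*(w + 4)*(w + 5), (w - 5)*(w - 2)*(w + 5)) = w + 5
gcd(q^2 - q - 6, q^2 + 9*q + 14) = q + 2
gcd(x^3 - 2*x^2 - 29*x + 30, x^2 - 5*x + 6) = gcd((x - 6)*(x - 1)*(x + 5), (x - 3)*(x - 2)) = 1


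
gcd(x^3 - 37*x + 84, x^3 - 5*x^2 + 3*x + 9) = x - 3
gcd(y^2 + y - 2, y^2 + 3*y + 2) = y + 2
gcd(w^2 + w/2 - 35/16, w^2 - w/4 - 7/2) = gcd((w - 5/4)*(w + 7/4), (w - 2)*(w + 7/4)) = w + 7/4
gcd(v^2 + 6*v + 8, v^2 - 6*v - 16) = v + 2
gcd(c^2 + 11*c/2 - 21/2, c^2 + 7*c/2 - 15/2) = c - 3/2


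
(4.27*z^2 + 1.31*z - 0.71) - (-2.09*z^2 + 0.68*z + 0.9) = 6.36*z^2 + 0.63*z - 1.61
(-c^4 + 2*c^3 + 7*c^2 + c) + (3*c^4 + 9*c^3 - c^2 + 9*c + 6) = 2*c^4 + 11*c^3 + 6*c^2 + 10*c + 6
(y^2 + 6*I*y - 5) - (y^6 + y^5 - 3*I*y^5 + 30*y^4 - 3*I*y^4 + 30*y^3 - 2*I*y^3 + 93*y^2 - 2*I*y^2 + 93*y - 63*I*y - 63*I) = -y^6 - y^5 + 3*I*y^5 - 30*y^4 + 3*I*y^4 - 30*y^3 + 2*I*y^3 - 92*y^2 + 2*I*y^2 - 93*y + 69*I*y - 5 + 63*I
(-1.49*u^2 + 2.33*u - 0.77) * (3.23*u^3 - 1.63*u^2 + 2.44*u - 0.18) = -4.8127*u^5 + 9.9546*u^4 - 9.9206*u^3 + 7.2085*u^2 - 2.2982*u + 0.1386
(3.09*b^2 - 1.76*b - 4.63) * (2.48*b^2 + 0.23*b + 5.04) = 7.6632*b^4 - 3.6541*b^3 + 3.6864*b^2 - 9.9353*b - 23.3352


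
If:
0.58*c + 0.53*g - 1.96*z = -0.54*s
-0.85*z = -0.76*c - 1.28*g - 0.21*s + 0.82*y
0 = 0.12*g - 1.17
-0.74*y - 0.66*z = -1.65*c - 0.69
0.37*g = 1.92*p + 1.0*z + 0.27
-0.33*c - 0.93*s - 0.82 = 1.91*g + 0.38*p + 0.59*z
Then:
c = 6.61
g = 9.75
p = 2.68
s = -23.20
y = 17.27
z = -1.80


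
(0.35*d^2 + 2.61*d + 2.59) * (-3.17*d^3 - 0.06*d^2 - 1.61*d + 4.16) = -1.1095*d^5 - 8.2947*d^4 - 8.9304*d^3 - 2.9015*d^2 + 6.6877*d + 10.7744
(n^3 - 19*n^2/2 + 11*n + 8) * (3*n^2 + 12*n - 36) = 3*n^5 - 33*n^4/2 - 117*n^3 + 498*n^2 - 300*n - 288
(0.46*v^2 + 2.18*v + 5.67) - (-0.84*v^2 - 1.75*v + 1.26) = 1.3*v^2 + 3.93*v + 4.41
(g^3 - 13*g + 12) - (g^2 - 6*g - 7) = g^3 - g^2 - 7*g + 19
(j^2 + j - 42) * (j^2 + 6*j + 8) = j^4 + 7*j^3 - 28*j^2 - 244*j - 336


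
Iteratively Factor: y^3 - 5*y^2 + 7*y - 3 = (y - 3)*(y^2 - 2*y + 1) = (y - 3)*(y - 1)*(y - 1)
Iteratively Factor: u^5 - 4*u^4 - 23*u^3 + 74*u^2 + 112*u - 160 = (u - 4)*(u^4 - 23*u^2 - 18*u + 40) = (u - 4)*(u - 1)*(u^3 + u^2 - 22*u - 40) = (u - 5)*(u - 4)*(u - 1)*(u^2 + 6*u + 8) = (u - 5)*(u - 4)*(u - 1)*(u + 2)*(u + 4)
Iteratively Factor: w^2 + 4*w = (w)*(w + 4)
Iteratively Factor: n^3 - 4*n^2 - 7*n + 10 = (n - 5)*(n^2 + n - 2) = (n - 5)*(n - 1)*(n + 2)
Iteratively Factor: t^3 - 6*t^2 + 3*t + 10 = (t + 1)*(t^2 - 7*t + 10) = (t - 5)*(t + 1)*(t - 2)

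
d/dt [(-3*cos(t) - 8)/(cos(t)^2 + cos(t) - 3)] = (3*sin(t)^2 - 16*cos(t) - 20)*sin(t)/(cos(t)^2 + cos(t) - 3)^2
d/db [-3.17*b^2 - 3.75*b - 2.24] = -6.34*b - 3.75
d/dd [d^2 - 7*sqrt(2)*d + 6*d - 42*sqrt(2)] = 2*d - 7*sqrt(2) + 6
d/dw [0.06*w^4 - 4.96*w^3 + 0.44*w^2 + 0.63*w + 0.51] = 0.24*w^3 - 14.88*w^2 + 0.88*w + 0.63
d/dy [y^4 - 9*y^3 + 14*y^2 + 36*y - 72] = 4*y^3 - 27*y^2 + 28*y + 36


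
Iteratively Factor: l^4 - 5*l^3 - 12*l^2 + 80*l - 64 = (l - 4)*(l^3 - l^2 - 16*l + 16) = (l - 4)*(l + 4)*(l^2 - 5*l + 4) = (l - 4)*(l - 1)*(l + 4)*(l - 4)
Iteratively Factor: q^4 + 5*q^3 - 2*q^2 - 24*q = (q)*(q^3 + 5*q^2 - 2*q - 24) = q*(q - 2)*(q^2 + 7*q + 12) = q*(q - 2)*(q + 4)*(q + 3)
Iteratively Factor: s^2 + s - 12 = (s + 4)*(s - 3)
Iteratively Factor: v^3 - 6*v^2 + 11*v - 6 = (v - 2)*(v^2 - 4*v + 3) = (v - 2)*(v - 1)*(v - 3)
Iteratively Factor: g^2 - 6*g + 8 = (g - 4)*(g - 2)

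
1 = 1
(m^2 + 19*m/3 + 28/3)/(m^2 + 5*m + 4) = (m + 7/3)/(m + 1)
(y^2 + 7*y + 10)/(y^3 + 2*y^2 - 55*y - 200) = (y + 2)/(y^2 - 3*y - 40)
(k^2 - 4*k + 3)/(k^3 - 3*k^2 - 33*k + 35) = (k - 3)/(k^2 - 2*k - 35)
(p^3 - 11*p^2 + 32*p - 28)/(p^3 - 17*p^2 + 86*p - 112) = (p - 2)/(p - 8)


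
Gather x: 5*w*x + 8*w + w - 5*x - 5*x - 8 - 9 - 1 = 9*w + x*(5*w - 10) - 18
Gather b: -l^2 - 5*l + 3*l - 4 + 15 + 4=-l^2 - 2*l + 15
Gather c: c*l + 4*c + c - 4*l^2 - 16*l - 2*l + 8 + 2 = c*(l + 5) - 4*l^2 - 18*l + 10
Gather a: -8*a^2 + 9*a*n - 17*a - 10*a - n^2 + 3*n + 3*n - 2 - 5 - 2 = -8*a^2 + a*(9*n - 27) - n^2 + 6*n - 9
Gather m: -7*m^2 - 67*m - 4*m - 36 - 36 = -7*m^2 - 71*m - 72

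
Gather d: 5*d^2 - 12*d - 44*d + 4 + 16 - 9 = 5*d^2 - 56*d + 11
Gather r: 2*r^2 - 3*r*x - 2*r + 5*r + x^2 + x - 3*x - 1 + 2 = 2*r^2 + r*(3 - 3*x) + x^2 - 2*x + 1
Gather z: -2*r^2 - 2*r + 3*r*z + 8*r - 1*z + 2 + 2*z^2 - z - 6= -2*r^2 + 6*r + 2*z^2 + z*(3*r - 2) - 4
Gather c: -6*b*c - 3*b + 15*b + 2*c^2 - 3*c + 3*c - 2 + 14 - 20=-6*b*c + 12*b + 2*c^2 - 8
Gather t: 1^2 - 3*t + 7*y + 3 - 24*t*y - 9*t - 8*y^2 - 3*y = t*(-24*y - 12) - 8*y^2 + 4*y + 4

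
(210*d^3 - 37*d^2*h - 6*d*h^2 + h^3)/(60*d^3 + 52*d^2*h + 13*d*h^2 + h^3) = (35*d^2 - 12*d*h + h^2)/(10*d^2 + 7*d*h + h^2)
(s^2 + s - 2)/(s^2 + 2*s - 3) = (s + 2)/(s + 3)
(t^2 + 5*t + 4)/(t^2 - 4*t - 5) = (t + 4)/(t - 5)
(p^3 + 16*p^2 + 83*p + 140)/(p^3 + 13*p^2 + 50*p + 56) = (p + 5)/(p + 2)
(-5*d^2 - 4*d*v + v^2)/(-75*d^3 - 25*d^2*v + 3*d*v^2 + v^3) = (d + v)/(15*d^2 + 8*d*v + v^2)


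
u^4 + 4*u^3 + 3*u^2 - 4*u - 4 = (u - 1)*(u + 1)*(u + 2)^2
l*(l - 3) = l^2 - 3*l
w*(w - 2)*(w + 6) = w^3 + 4*w^2 - 12*w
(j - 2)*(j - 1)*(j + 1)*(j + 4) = j^4 + 2*j^3 - 9*j^2 - 2*j + 8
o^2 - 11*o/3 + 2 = (o - 3)*(o - 2/3)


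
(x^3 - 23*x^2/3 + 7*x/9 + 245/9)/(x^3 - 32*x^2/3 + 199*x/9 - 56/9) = (3*x^2 - 16*x - 35)/(3*x^2 - 25*x + 8)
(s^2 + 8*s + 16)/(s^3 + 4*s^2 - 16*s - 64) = 1/(s - 4)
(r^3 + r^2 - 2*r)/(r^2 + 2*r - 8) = r*(r^2 + r - 2)/(r^2 + 2*r - 8)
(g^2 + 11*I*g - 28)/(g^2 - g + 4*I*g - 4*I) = (g + 7*I)/(g - 1)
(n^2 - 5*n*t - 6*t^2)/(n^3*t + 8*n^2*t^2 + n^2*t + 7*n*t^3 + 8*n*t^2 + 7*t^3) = (n - 6*t)/(t*(n^2 + 7*n*t + n + 7*t))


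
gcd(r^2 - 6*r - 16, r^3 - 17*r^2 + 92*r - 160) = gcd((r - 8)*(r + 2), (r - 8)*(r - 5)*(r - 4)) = r - 8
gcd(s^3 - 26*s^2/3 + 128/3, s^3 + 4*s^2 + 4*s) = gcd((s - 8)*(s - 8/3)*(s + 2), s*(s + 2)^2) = s + 2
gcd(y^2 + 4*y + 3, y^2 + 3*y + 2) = y + 1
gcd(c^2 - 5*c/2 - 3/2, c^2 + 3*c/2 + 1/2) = c + 1/2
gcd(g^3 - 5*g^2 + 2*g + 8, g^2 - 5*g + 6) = g - 2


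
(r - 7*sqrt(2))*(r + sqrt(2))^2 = r^3 - 5*sqrt(2)*r^2 - 26*r - 14*sqrt(2)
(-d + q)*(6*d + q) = -6*d^2 + 5*d*q + q^2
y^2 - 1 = (y - 1)*(y + 1)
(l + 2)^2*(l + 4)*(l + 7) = l^4 + 15*l^3 + 76*l^2 + 156*l + 112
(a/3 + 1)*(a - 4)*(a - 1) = a^3/3 - 2*a^2/3 - 11*a/3 + 4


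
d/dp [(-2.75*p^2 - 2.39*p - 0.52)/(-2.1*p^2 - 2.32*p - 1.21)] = (1.361*p^2 + 4.471*p + 1.6855)/(4.41*p^4 + 9.744*p^3 + 10.4644*p^2 + 5.6144*p + 1.4641)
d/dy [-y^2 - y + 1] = -2*y - 1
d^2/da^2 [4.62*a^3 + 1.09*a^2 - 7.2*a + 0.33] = 27.72*a + 2.18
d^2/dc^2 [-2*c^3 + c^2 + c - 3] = 2 - 12*c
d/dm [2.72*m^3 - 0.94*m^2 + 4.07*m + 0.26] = 8.16*m^2 - 1.88*m + 4.07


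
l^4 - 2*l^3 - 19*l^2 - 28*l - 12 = (l - 6)*(l + 1)^2*(l + 2)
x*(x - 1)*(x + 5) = x^3 + 4*x^2 - 5*x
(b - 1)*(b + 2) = b^2 + b - 2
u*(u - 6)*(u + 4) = u^3 - 2*u^2 - 24*u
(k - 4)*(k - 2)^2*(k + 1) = k^4 - 7*k^3 + 12*k^2 + 4*k - 16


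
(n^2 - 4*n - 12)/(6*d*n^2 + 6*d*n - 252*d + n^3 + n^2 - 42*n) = (n + 2)/(6*d*n + 42*d + n^2 + 7*n)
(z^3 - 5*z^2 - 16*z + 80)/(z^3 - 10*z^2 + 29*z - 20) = (z + 4)/(z - 1)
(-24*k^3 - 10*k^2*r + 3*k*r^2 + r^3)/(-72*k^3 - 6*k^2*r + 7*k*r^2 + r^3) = (2*k + r)/(6*k + r)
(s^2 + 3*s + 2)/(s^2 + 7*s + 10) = (s + 1)/(s + 5)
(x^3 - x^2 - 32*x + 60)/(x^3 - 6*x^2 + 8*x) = (x^2 + x - 30)/(x*(x - 4))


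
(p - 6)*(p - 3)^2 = p^3 - 12*p^2 + 45*p - 54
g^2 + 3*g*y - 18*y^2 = (g - 3*y)*(g + 6*y)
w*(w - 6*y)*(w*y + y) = w^3*y - 6*w^2*y^2 + w^2*y - 6*w*y^2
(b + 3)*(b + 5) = b^2 + 8*b + 15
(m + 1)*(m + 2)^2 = m^3 + 5*m^2 + 8*m + 4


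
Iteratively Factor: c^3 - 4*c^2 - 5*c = (c + 1)*(c^2 - 5*c) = (c - 5)*(c + 1)*(c)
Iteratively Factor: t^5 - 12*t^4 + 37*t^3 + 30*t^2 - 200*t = (t - 5)*(t^4 - 7*t^3 + 2*t^2 + 40*t) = (t - 5)*(t - 4)*(t^3 - 3*t^2 - 10*t) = (t - 5)^2*(t - 4)*(t^2 + 2*t) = (t - 5)^2*(t - 4)*(t + 2)*(t)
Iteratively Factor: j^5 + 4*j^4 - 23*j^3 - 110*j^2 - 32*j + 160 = (j - 1)*(j^4 + 5*j^3 - 18*j^2 - 128*j - 160) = (j - 1)*(j + 2)*(j^3 + 3*j^2 - 24*j - 80) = (j - 5)*(j - 1)*(j + 2)*(j^2 + 8*j + 16) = (j - 5)*(j - 1)*(j + 2)*(j + 4)*(j + 4)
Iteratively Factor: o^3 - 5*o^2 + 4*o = (o)*(o^2 - 5*o + 4) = o*(o - 1)*(o - 4)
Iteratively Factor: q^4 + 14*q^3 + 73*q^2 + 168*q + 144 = (q + 3)*(q^3 + 11*q^2 + 40*q + 48) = (q + 3)*(q + 4)*(q^2 + 7*q + 12) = (q + 3)^2*(q + 4)*(q + 4)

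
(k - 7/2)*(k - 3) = k^2 - 13*k/2 + 21/2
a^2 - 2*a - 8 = (a - 4)*(a + 2)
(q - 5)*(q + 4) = q^2 - q - 20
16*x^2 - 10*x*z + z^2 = (-8*x + z)*(-2*x + z)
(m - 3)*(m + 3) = m^2 - 9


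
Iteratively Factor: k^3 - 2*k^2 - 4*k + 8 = (k + 2)*(k^2 - 4*k + 4) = (k - 2)*(k + 2)*(k - 2)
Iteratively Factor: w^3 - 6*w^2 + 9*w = (w - 3)*(w^2 - 3*w) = (w - 3)^2*(w)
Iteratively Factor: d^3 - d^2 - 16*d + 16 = (d + 4)*(d^2 - 5*d + 4) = (d - 4)*(d + 4)*(d - 1)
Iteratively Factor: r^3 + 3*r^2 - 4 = (r + 2)*(r^2 + r - 2) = (r + 2)^2*(r - 1)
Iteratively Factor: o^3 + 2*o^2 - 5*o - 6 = (o + 3)*(o^2 - o - 2) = (o + 1)*(o + 3)*(o - 2)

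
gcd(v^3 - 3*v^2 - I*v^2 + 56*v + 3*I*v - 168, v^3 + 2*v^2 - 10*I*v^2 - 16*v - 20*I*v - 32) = v - 8*I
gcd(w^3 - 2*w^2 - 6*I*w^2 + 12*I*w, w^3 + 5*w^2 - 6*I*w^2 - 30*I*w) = w^2 - 6*I*w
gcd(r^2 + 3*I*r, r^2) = r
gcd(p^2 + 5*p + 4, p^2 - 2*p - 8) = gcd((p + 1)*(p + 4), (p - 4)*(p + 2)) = 1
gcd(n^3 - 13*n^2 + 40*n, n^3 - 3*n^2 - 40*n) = n^2 - 8*n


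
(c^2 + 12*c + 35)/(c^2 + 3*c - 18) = (c^2 + 12*c + 35)/(c^2 + 3*c - 18)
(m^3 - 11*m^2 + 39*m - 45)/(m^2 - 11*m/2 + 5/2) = 2*(m^2 - 6*m + 9)/(2*m - 1)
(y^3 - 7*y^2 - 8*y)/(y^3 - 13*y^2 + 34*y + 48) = y/(y - 6)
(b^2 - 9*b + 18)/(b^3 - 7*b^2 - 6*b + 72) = (b - 3)/(b^2 - b - 12)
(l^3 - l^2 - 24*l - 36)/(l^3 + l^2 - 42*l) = (l^2 + 5*l + 6)/(l*(l + 7))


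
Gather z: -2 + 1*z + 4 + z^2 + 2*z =z^2 + 3*z + 2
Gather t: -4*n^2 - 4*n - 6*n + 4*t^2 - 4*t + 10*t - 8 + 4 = -4*n^2 - 10*n + 4*t^2 + 6*t - 4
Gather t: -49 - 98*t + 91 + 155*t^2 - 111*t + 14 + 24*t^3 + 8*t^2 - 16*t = 24*t^3 + 163*t^2 - 225*t + 56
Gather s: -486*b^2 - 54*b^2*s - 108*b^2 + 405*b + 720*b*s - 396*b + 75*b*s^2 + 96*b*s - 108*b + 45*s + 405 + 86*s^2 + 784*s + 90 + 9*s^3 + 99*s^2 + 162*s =-594*b^2 - 99*b + 9*s^3 + s^2*(75*b + 185) + s*(-54*b^2 + 816*b + 991) + 495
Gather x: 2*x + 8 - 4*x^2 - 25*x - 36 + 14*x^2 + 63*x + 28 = 10*x^2 + 40*x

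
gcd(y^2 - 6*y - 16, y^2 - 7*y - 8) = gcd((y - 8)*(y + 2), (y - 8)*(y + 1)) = y - 8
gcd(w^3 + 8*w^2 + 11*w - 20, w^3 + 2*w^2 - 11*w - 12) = w + 4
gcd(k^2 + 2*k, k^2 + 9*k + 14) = k + 2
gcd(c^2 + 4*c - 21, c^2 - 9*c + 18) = c - 3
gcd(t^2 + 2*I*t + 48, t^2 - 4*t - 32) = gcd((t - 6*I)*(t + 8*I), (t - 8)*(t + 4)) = 1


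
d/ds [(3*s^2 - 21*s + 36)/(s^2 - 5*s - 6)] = 6*(s^2 - 18*s + 51)/(s^4 - 10*s^3 + 13*s^2 + 60*s + 36)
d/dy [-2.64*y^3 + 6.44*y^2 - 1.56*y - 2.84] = -7.92*y^2 + 12.88*y - 1.56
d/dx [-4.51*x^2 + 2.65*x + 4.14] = 2.65 - 9.02*x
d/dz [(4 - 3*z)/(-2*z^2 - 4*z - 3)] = (-6*z^2 + 16*z + 25)/(4*z^4 + 16*z^3 + 28*z^2 + 24*z + 9)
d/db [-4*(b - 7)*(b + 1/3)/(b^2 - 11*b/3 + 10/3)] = 4*(-27*b^2 - 102*b + 277)/(9*b^4 - 66*b^3 + 181*b^2 - 220*b + 100)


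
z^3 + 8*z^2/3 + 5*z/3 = z*(z + 1)*(z + 5/3)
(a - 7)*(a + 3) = a^2 - 4*a - 21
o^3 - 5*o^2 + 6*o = o*(o - 3)*(o - 2)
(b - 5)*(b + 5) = b^2 - 25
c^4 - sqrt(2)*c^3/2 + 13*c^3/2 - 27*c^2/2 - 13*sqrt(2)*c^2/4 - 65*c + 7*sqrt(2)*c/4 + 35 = (c - 1/2)*(c + 7)*(c - 5*sqrt(2)/2)*(c + 2*sqrt(2))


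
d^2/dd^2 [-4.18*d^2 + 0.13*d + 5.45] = -8.36000000000000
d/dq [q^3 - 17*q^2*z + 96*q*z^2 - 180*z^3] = 3*q^2 - 34*q*z + 96*z^2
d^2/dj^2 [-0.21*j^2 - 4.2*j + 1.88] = -0.420000000000000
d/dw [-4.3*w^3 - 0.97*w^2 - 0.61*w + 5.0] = -12.9*w^2 - 1.94*w - 0.61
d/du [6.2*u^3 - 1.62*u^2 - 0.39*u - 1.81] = 18.6*u^2 - 3.24*u - 0.39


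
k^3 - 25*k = k*(k - 5)*(k + 5)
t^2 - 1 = (t - 1)*(t + 1)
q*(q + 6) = q^2 + 6*q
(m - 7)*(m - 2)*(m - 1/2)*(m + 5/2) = m^4 - 7*m^3 - 21*m^2/4 + 157*m/4 - 35/2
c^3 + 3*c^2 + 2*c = c*(c + 1)*(c + 2)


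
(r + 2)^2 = r^2 + 4*r + 4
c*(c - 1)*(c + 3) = c^3 + 2*c^2 - 3*c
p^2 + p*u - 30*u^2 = (p - 5*u)*(p + 6*u)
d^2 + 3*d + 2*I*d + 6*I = (d + 3)*(d + 2*I)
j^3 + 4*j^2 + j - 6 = (j - 1)*(j + 2)*(j + 3)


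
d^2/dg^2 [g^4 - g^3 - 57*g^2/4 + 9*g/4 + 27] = 12*g^2 - 6*g - 57/2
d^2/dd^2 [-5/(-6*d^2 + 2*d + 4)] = 5*(9*d^2 - 3*d - (6*d - 1)^2 - 6)/(-3*d^2 + d + 2)^3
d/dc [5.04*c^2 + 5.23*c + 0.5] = 10.08*c + 5.23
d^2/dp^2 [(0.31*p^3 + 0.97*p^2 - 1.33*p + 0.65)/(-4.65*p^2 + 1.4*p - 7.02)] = (1.4210854715202e-14*p^5 - 5.6843418860808e-14*p^4 + 63.9099100000001*p^3 + 123.93459*p^2 - 326.763684*p - 29.573596)/(100.544625*p^6 - 90.8145*p^5 + 482.71185*p^4 - 276.9452*p^3 + 728.73918*p^2 - 206.97768*p + 345.948408)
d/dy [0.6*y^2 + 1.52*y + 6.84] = 1.2*y + 1.52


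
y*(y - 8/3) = y^2 - 8*y/3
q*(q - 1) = q^2 - q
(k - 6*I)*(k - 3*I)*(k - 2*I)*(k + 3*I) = k^4 - 8*I*k^3 - 3*k^2 - 72*I*k - 108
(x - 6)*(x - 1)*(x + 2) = x^3 - 5*x^2 - 8*x + 12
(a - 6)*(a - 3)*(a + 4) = a^3 - 5*a^2 - 18*a + 72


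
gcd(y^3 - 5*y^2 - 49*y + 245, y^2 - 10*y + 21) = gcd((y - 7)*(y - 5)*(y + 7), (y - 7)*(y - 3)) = y - 7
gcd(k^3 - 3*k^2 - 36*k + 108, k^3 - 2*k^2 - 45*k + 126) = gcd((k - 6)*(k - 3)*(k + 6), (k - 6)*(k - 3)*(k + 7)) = k^2 - 9*k + 18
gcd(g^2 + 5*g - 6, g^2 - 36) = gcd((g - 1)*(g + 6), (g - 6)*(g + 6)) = g + 6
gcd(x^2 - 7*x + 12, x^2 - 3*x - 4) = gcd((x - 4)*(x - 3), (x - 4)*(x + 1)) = x - 4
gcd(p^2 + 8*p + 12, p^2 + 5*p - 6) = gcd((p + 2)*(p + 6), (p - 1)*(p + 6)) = p + 6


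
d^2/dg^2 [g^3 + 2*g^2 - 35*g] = 6*g + 4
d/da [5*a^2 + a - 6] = 10*a + 1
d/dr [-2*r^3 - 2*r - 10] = -6*r^2 - 2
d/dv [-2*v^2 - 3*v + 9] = -4*v - 3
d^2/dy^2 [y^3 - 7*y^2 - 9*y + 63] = 6*y - 14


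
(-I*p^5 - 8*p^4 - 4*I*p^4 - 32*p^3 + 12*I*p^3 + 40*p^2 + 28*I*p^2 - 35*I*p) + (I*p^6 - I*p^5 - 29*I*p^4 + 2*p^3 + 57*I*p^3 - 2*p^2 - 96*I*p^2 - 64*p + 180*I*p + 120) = I*p^6 - 2*I*p^5 - 8*p^4 - 33*I*p^4 - 30*p^3 + 69*I*p^3 + 38*p^2 - 68*I*p^2 - 64*p + 145*I*p + 120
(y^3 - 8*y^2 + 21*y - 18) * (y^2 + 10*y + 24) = y^5 + 2*y^4 - 35*y^3 + 324*y - 432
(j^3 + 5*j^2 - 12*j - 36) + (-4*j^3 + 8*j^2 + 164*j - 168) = -3*j^3 + 13*j^2 + 152*j - 204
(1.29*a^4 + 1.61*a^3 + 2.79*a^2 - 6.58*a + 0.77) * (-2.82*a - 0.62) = -3.6378*a^5 - 5.34*a^4 - 8.866*a^3 + 16.8258*a^2 + 1.9082*a - 0.4774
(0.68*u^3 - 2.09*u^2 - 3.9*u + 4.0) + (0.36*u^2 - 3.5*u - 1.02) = 0.68*u^3 - 1.73*u^2 - 7.4*u + 2.98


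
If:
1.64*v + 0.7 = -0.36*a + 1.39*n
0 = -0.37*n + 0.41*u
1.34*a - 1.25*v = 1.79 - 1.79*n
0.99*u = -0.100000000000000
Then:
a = 0.83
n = -0.11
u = -0.10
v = -0.70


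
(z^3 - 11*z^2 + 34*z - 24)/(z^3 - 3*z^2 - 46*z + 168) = (z - 1)/(z + 7)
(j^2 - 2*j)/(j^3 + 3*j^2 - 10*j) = 1/(j + 5)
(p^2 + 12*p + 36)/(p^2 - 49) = (p^2 + 12*p + 36)/(p^2 - 49)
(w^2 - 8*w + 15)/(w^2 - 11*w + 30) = (w - 3)/(w - 6)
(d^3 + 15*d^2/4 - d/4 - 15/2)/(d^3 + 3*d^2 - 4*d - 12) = (d - 5/4)/(d - 2)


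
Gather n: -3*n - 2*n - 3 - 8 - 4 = -5*n - 15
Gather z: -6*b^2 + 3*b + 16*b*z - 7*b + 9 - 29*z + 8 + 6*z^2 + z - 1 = -6*b^2 - 4*b + 6*z^2 + z*(16*b - 28) + 16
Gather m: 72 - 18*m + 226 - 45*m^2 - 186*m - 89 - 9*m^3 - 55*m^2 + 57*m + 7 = -9*m^3 - 100*m^2 - 147*m + 216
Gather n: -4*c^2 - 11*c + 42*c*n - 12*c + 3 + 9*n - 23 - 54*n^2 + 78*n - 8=-4*c^2 - 23*c - 54*n^2 + n*(42*c + 87) - 28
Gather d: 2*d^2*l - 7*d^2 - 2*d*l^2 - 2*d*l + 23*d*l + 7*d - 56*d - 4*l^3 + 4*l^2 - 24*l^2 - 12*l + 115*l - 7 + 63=d^2*(2*l - 7) + d*(-2*l^2 + 21*l - 49) - 4*l^3 - 20*l^2 + 103*l + 56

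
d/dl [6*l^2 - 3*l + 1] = 12*l - 3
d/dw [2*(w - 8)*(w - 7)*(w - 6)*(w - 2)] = 8*w^3 - 138*w^2 + 752*w - 1256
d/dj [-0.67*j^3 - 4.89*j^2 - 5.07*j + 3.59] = -2.01*j^2 - 9.78*j - 5.07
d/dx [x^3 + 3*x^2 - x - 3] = 3*x^2 + 6*x - 1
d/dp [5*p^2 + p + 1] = 10*p + 1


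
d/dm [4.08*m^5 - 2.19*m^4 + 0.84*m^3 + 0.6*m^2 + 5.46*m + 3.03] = 20.4*m^4 - 8.76*m^3 + 2.52*m^2 + 1.2*m + 5.46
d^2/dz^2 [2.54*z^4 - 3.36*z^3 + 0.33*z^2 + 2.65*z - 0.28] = 30.48*z^2 - 20.16*z + 0.66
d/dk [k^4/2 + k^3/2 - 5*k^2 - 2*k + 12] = 2*k^3 + 3*k^2/2 - 10*k - 2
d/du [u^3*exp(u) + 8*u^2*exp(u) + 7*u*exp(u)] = (u^3 + 11*u^2 + 23*u + 7)*exp(u)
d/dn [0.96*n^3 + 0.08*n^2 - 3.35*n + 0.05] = 2.88*n^2 + 0.16*n - 3.35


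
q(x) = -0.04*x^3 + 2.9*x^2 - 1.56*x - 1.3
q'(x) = -0.12*x^2 + 5.8*x - 1.56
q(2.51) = 12.42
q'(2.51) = 12.24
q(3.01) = 19.19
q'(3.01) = 14.81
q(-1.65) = 9.35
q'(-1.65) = -11.46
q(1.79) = 4.97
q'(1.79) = 8.44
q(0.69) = -1.01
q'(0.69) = 2.38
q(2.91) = 17.73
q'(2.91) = 14.30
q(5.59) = 73.61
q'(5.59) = 27.11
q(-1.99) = 13.60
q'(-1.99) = -13.58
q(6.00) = 85.10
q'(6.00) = 28.92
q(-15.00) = 809.60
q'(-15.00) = -115.56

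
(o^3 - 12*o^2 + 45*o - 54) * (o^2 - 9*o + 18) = o^5 - 21*o^4 + 171*o^3 - 675*o^2 + 1296*o - 972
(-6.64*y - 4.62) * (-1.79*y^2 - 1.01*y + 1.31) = 11.8856*y^3 + 14.9762*y^2 - 4.0322*y - 6.0522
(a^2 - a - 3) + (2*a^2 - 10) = 3*a^2 - a - 13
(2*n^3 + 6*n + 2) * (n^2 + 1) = 2*n^5 + 8*n^3 + 2*n^2 + 6*n + 2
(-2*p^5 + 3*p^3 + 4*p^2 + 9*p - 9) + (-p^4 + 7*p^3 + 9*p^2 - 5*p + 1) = -2*p^5 - p^4 + 10*p^3 + 13*p^2 + 4*p - 8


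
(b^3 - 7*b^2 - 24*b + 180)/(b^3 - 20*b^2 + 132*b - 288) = (b + 5)/(b - 8)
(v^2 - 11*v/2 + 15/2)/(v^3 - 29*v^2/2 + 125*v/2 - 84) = (2*v - 5)/(2*v^2 - 23*v + 56)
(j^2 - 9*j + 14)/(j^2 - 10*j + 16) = (j - 7)/(j - 8)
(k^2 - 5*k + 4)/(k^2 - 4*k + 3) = (k - 4)/(k - 3)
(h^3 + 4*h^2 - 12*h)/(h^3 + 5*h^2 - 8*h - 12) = h/(h + 1)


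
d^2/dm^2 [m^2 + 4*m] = 2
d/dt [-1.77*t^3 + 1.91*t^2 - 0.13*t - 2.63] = -5.31*t^2 + 3.82*t - 0.13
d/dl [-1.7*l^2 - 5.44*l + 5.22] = -3.4*l - 5.44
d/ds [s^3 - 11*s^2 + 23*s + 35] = 3*s^2 - 22*s + 23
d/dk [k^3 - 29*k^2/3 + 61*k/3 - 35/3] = 3*k^2 - 58*k/3 + 61/3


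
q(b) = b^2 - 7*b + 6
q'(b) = 2*b - 7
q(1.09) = -0.44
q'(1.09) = -4.82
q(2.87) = -5.85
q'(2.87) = -1.26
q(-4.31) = 54.75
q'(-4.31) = -15.62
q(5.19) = -3.39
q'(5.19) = 3.38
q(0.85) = 0.77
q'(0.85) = -5.30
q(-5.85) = 81.17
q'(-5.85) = -18.70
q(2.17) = -4.48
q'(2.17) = -2.66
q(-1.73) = 21.10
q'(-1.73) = -10.46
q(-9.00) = 150.00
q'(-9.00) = -25.00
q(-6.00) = 84.00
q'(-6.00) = -19.00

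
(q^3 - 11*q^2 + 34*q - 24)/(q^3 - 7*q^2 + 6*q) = (q - 4)/q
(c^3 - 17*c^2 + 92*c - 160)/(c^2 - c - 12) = (c^2 - 13*c + 40)/(c + 3)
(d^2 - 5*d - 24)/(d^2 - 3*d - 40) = (d + 3)/(d + 5)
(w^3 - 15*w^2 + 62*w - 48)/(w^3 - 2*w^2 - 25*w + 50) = (w^3 - 15*w^2 + 62*w - 48)/(w^3 - 2*w^2 - 25*w + 50)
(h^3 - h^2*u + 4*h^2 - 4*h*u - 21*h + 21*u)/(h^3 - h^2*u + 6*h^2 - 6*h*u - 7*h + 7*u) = (h - 3)/(h - 1)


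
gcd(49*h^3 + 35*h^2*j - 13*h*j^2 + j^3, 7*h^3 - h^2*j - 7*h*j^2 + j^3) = 7*h^2 + 6*h*j - j^2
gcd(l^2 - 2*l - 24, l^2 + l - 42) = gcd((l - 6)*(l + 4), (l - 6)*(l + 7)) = l - 6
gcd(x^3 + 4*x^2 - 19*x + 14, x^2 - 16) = 1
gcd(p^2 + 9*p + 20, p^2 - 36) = 1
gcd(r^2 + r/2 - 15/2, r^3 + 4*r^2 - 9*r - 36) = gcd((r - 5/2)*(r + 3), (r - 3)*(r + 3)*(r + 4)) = r + 3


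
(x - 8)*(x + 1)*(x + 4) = x^3 - 3*x^2 - 36*x - 32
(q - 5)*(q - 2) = q^2 - 7*q + 10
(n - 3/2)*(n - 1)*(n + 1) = n^3 - 3*n^2/2 - n + 3/2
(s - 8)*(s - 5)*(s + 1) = s^3 - 12*s^2 + 27*s + 40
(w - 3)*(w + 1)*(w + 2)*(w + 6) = w^4 + 6*w^3 - 7*w^2 - 48*w - 36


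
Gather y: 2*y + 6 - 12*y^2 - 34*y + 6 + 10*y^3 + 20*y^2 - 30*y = 10*y^3 + 8*y^2 - 62*y + 12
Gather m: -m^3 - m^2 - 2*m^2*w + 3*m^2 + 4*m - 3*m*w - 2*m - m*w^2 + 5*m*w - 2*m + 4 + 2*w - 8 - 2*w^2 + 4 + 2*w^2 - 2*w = -m^3 + m^2*(2 - 2*w) + m*(-w^2 + 2*w)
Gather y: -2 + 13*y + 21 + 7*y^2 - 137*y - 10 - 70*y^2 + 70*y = -63*y^2 - 54*y + 9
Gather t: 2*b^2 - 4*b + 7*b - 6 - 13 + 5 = 2*b^2 + 3*b - 14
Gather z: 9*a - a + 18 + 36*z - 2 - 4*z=8*a + 32*z + 16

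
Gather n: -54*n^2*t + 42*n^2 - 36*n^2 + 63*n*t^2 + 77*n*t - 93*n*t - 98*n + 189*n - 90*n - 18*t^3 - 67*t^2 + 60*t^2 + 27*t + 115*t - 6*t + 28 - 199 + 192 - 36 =n^2*(6 - 54*t) + n*(63*t^2 - 16*t + 1) - 18*t^3 - 7*t^2 + 136*t - 15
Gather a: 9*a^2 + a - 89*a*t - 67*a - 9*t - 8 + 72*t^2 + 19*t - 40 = 9*a^2 + a*(-89*t - 66) + 72*t^2 + 10*t - 48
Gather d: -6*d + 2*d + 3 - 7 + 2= -4*d - 2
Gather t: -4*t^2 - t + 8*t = -4*t^2 + 7*t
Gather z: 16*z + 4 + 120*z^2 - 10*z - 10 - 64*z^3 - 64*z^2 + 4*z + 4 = -64*z^3 + 56*z^2 + 10*z - 2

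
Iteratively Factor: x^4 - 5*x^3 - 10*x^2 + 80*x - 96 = (x - 3)*(x^3 - 2*x^2 - 16*x + 32) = (x - 3)*(x - 2)*(x^2 - 16) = (x - 4)*(x - 3)*(x - 2)*(x + 4)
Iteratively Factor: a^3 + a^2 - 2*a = (a)*(a^2 + a - 2) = a*(a + 2)*(a - 1)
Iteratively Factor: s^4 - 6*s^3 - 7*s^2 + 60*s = (s - 5)*(s^3 - s^2 - 12*s) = (s - 5)*(s - 4)*(s^2 + 3*s) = (s - 5)*(s - 4)*(s + 3)*(s)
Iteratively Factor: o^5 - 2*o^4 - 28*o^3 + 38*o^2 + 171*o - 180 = (o + 3)*(o^4 - 5*o^3 - 13*o^2 + 77*o - 60) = (o + 3)*(o + 4)*(o^3 - 9*o^2 + 23*o - 15) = (o - 5)*(o + 3)*(o + 4)*(o^2 - 4*o + 3) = (o - 5)*(o - 3)*(o + 3)*(o + 4)*(o - 1)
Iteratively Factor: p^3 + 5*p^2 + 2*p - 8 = (p + 2)*(p^2 + 3*p - 4) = (p + 2)*(p + 4)*(p - 1)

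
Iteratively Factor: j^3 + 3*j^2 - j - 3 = (j + 3)*(j^2 - 1) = (j - 1)*(j + 3)*(j + 1)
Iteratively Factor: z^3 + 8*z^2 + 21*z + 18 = (z + 3)*(z^2 + 5*z + 6) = (z + 3)^2*(z + 2)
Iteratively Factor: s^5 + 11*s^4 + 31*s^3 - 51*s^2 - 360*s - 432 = (s + 4)*(s^4 + 7*s^3 + 3*s^2 - 63*s - 108) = (s + 3)*(s + 4)*(s^3 + 4*s^2 - 9*s - 36) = (s - 3)*(s + 3)*(s + 4)*(s^2 + 7*s + 12) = (s - 3)*(s + 3)*(s + 4)^2*(s + 3)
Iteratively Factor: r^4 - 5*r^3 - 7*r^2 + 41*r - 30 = (r - 5)*(r^3 - 7*r + 6) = (r - 5)*(r - 2)*(r^2 + 2*r - 3) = (r - 5)*(r - 2)*(r + 3)*(r - 1)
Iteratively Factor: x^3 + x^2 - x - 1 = (x + 1)*(x^2 - 1) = (x - 1)*(x + 1)*(x + 1)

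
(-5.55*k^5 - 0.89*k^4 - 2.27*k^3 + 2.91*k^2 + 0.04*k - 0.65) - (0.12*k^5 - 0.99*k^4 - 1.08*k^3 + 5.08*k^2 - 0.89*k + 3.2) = -5.67*k^5 + 0.1*k^4 - 1.19*k^3 - 2.17*k^2 + 0.93*k - 3.85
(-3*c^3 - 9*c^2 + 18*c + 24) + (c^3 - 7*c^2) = -2*c^3 - 16*c^2 + 18*c + 24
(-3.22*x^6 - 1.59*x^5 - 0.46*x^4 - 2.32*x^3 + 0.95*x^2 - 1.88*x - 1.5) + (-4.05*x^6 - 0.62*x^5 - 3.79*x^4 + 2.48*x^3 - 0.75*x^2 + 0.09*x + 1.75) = -7.27*x^6 - 2.21*x^5 - 4.25*x^4 + 0.16*x^3 + 0.2*x^2 - 1.79*x + 0.25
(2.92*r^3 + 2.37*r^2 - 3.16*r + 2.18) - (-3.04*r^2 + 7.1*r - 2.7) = 2.92*r^3 + 5.41*r^2 - 10.26*r + 4.88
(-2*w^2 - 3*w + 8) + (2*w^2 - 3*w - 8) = -6*w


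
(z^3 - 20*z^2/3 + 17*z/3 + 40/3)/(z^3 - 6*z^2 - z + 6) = (3*z^2 - 23*z + 40)/(3*(z^2 - 7*z + 6))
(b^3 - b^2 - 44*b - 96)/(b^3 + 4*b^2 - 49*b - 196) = (b^2 - 5*b - 24)/(b^2 - 49)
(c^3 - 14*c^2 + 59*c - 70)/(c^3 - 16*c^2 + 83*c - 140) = (c - 2)/(c - 4)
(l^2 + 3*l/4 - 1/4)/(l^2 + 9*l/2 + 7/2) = (4*l - 1)/(2*(2*l + 7))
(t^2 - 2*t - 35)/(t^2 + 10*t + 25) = (t - 7)/(t + 5)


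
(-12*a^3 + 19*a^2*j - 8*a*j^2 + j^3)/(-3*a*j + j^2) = 4*a^2/j - 5*a + j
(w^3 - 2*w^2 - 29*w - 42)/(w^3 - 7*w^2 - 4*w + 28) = (w + 3)/(w - 2)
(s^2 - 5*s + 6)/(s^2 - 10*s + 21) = (s - 2)/(s - 7)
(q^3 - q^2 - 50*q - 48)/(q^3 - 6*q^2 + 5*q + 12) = (q^2 - 2*q - 48)/(q^2 - 7*q + 12)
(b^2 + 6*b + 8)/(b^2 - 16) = (b + 2)/(b - 4)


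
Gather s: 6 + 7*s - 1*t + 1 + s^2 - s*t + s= s^2 + s*(8 - t) - t + 7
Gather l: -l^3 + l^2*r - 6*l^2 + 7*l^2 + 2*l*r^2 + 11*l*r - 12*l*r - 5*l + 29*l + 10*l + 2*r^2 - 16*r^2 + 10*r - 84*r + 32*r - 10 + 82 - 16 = -l^3 + l^2*(r + 1) + l*(2*r^2 - r + 34) - 14*r^2 - 42*r + 56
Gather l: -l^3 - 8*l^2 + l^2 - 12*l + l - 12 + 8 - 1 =-l^3 - 7*l^2 - 11*l - 5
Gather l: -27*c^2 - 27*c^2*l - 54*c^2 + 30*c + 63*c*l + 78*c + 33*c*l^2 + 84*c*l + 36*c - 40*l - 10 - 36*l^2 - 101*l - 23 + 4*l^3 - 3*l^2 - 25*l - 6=-81*c^2 + 144*c + 4*l^3 + l^2*(33*c - 39) + l*(-27*c^2 + 147*c - 166) - 39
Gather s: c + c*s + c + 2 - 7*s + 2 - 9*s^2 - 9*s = 2*c - 9*s^2 + s*(c - 16) + 4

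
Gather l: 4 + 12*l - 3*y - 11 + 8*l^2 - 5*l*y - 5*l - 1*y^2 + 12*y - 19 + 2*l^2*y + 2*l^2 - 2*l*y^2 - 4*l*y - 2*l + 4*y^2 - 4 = l^2*(2*y + 10) + l*(-2*y^2 - 9*y + 5) + 3*y^2 + 9*y - 30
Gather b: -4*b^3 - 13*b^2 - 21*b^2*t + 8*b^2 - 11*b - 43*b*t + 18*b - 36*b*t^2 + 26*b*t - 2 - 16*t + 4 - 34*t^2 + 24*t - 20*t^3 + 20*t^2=-4*b^3 + b^2*(-21*t - 5) + b*(-36*t^2 - 17*t + 7) - 20*t^3 - 14*t^2 + 8*t + 2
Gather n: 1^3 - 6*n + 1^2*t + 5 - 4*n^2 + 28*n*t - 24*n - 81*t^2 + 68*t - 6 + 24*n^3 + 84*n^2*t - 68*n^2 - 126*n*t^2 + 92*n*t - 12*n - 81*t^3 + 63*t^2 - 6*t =24*n^3 + n^2*(84*t - 72) + n*(-126*t^2 + 120*t - 42) - 81*t^3 - 18*t^2 + 63*t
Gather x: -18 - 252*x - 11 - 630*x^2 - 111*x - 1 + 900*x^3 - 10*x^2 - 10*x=900*x^3 - 640*x^2 - 373*x - 30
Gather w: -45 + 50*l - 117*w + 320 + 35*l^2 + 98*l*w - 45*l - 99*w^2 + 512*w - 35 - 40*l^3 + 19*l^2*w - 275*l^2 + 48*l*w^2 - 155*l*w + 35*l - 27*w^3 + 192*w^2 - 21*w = -40*l^3 - 240*l^2 + 40*l - 27*w^3 + w^2*(48*l + 93) + w*(19*l^2 - 57*l + 374) + 240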